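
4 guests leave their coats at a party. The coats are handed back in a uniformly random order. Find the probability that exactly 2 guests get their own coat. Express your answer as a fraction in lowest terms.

Choose which 2 of the 4 are fixed: C(4,2) = 6 ways.
The remaining 2 must have no fixed point: D(2) = 1.
P = 6·1/24 = 1/4.

1/4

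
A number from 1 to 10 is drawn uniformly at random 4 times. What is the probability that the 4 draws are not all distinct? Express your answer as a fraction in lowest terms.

P(all 4 different) = 10/10 · 9/10 · ··· · 7/10 = 63/125.
P(at least two equal) = 1 − 63/125 = 62/125.

62/125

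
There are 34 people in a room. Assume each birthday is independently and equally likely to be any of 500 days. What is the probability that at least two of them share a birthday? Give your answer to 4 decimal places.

It's easier to compute the probability that all 34 are distinct.
P(all distinct) = 500/500 · 499/500 · ··· · 467/500 ≈ 0.3173.
So the probability of at least one match is 1 − 0.3173 = 0.6827.

0.6827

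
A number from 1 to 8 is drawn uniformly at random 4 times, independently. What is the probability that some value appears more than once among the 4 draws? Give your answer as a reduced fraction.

P(all 4 different) = 8/8 · 7/8 · ··· · 5/8 = 105/256.
P(at least two equal) = 1 − 105/256 = 151/256.

151/256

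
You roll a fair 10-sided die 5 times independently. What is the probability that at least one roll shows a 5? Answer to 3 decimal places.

0.410

P(no roll shows a 5) = (9/10)^5 ≈ 0.590.
P(at least one) = 1 − 0.590 = 0.410.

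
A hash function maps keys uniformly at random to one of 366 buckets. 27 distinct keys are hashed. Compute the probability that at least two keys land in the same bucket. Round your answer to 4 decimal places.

It's easier to compute the probability that all 27 are distinct.
P(all distinct) = 366/366 · 365/366 · ··· · 340/366 ≈ 0.3742.
So the probability of at least one match is 1 − 0.3742 = 0.6258.

0.6258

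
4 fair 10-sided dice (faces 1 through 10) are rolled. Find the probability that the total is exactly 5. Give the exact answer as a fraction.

1/2500

There are 10^4 = 10000 equally likely outcomes.
The number of ordered 4-tuples from {1,…,10} summing to 5 is 4.
P(sum = 5) = 4/10000 = 1/2500.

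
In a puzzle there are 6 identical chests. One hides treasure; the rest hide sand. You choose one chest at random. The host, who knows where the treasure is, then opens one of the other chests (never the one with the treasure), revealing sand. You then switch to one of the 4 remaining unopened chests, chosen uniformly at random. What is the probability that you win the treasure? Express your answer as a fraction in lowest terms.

5/24

Your original chest holds the treasure with probability 1/6, so the other 5 collectively hold it with probability 5/6.
The host can always find an empty chest to open, so this doesn't change that 5/6; it is now spread over the 4 remaining unopened chests.
P(win by switching) = (5/6) · (1/4) = 5/24.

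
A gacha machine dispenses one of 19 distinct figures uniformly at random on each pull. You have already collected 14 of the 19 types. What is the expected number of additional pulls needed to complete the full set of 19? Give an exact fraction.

Starting from 14 distinct types, each trial gives a new one with probability (19−i)/19 when i types are held, so the wait for the next new type is 19/(19−i).
E = 19/5 + 19/4 + 19/3 + 19/2 + 19/1 = 2603/60.

2603/60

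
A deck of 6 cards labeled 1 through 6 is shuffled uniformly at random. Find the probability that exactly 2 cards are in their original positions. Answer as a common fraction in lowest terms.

Choose which 2 of the 6 are fixed: C(6,2) = 15 ways.
The remaining 4 must have no fixed point: D(4) = 9.
P = 15·9/720 = 3/16.

3/16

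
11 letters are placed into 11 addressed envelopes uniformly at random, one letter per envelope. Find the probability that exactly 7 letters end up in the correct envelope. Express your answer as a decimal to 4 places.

Choose which 7 of the 11 are fixed: C(11,7) = 330 ways.
The remaining 4 must have no fixed point: D(4) = 9.
P = 330·9/39916800 = 1/13440 ≈ 0.0001.

0.0001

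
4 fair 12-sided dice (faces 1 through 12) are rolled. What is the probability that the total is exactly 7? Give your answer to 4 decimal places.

There are 12^4 = 20736 equally likely outcomes.
The number of ordered 4-tuples from {1,…,12} summing to 7 is 20.
P(sum = 7) = 20/20736 = 5/5184 ≈ 0.0010.

0.0010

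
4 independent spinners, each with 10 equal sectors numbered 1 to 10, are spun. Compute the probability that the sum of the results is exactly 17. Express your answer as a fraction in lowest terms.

6/125

There are 10^4 = 10000 equally likely outcomes.
The number of ordered 4-tuples from {1,…,10} summing to 17 is 480.
P(sum = 17) = 480/10000 = 6/125.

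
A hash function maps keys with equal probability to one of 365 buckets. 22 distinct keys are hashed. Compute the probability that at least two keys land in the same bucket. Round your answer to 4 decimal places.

It's easier to compute the probability that all 22 are distinct.
P(all distinct) = 365/365 · 364/365 · ··· · 344/365 ≈ 0.5243.
So the probability of at least one match is 1 − 0.5243 = 0.4757.

0.4757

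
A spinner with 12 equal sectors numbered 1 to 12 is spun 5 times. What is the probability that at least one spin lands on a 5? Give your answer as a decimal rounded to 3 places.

0.353

P(no spin lands on a 5) = (11/12)^5 ≈ 0.647.
P(at least one) = 1 − 0.647 = 0.353.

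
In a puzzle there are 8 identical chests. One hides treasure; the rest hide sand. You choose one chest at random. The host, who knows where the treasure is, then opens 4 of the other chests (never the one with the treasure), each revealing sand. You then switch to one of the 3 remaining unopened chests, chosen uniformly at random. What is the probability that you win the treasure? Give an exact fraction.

Your original chest holds the treasure with probability 1/8, so the other 7 collectively hold it with probability 7/8.
The host can always find 4 empty chests to open, so the reveals don't change that 7/8; it is now spread over the 3 remaining unopened chests.
P(win by switching) = (7/8) · (1/3) = 7/24.

7/24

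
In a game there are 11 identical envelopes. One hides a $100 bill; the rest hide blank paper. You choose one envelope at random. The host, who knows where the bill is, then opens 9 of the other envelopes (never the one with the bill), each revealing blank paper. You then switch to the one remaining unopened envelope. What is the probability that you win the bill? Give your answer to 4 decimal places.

0.9091

Your original envelope holds the bill with probability 1/11, so the other 10 collectively hold it with probability 10/11.
The host can always find 9 empty envelopes to open, so the reveals don't change that 10/11; it is now spread over the 1 remaining unopened envelope.
P(win by switching) = (10/11) · (1/1) = 10/11 ≈ 0.9091.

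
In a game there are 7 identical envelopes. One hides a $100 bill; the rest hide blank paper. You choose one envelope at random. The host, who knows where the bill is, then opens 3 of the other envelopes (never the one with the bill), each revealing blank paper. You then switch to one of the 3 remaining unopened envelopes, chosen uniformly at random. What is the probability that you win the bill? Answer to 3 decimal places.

Your original envelope holds the bill with probability 1/7, so the other 6 collectively hold it with probability 6/7.
The host can always find 3 empty envelopes to open, so the reveals don't change that 6/7; it is now spread over the 3 remaining unopened envelopes.
P(win by switching) = (6/7) · (1/3) = 2/7 ≈ 0.286.

0.286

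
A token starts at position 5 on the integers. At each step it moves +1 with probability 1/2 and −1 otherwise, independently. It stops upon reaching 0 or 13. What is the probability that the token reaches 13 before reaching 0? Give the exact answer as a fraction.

With a fair step, P(i) = ½P(i−1) + ½P(i+1) with P(0)=0, P(13)=1 has the linear solution P(i) = i/13.
P(5) = 5/13.

5/13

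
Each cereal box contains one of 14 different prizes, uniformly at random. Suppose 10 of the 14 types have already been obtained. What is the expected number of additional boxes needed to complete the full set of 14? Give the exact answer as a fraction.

Starting from 10 distinct types, each trial gives a new one with probability (14−i)/14 when i types are held, so the wait for the next new type is 14/(14−i).
E = 14/4 + 14/3 + 14/2 + 14/1 = 175/6.

175/6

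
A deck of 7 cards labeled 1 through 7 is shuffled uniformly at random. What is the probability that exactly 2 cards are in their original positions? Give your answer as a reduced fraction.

11/60

Choose which 2 of the 7 are fixed: C(7,2) = 21 ways.
The remaining 5 must have no fixed point: D(5) = 44.
P = 21·44/5040 = 11/60.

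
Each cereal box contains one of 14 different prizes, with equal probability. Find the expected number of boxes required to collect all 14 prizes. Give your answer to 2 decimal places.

45.52

After i distinct types are collected, each trial gives a new one with probability (14−i)/14, so the expected wait for the next new type is 14/(14−i).
E = 14/14 + 14/13 + 14/12 + 14/11 + 14/10 + 14/9 + 14/8 + 14/7 + 14/6 + 14/5 + 14/4 + 14/3 + 14/2 + 14/1 = 1171733/25740 ≈ 45.52.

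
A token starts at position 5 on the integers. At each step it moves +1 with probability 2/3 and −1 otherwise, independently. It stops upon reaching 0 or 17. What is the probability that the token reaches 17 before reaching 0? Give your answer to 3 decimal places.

0.969

Let r = q/p = (1/3)/(2/3) = 1/2. The recurrence P(i) = p·P(i+1) + q·P(i−1) with P(0)=0, P(17)=1 gives P(i) = (1 − r^i)/(1 − r^17).
P(5) = (1 − (1/2)^5) / (1 − (1/2)^17) = 126976/131071 ≈ 0.969.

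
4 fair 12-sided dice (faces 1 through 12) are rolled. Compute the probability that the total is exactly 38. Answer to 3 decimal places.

There are 12^4 = 20736 equally likely outcomes.
The number of ordered 4-tuples from {1,…,12} summing to 38 is 286.
P(sum = 38) = 286/20736 = 143/10368 ≈ 0.014.

0.014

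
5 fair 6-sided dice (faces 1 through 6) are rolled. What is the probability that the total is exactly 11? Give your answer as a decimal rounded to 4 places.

There are 6^5 = 7776 equally likely outcomes.
The number of ordered 5-tuples from {1,…,6} summing to 11 is 205.
P(sum = 11) = 205/7776 ≈ 0.0264.

0.0264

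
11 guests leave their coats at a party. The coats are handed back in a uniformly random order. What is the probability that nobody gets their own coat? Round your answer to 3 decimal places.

This is the derangement probability: permutations of 11 with no fixed point.
D(11) = 11! · (1 − 1/1! + 1/2! − ··· + (−1)^11/11!) = 14684570.
P = 14684570/39916800 = 1468457/3991680 ≈ 0.368.

0.368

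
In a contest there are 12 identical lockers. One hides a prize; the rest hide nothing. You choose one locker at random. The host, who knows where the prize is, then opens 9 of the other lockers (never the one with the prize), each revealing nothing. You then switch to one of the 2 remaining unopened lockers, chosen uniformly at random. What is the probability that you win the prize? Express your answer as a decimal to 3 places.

Your original locker holds the prize with probability 1/12, so the other 11 collectively hold it with probability 11/12.
The host can always find 9 empty lockers to open, so the reveals don't change that 11/12; it is now spread over the 2 remaining unopened lockers.
P(win by switching) = (11/12) · (1/2) = 11/24 ≈ 0.458.

0.458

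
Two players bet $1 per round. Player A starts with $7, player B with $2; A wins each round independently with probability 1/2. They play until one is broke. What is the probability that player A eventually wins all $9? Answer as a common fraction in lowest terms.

7/9

With a fair step, P(i) = ½P(i−1) + ½P(i+1) with P(0)=0, P(9)=1 has the linear solution P(i) = i/9.
P(7) = 7/9.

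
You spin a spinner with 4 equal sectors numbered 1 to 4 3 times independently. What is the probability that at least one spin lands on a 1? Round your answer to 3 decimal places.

P(no spin lands on a 1) = (3/4)^3 ≈ 0.422.
P(at least one) = 1 − 0.422 = 0.578.

0.578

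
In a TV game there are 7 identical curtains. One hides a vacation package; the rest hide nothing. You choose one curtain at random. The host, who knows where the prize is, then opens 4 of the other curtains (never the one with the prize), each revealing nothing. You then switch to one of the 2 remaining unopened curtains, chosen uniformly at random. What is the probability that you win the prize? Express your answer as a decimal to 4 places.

Your original curtain holds the prize with probability 1/7, so the other 6 collectively hold it with probability 6/7.
The host can always find 4 empty curtains to open, so the reveals don't change that 6/7; it is now spread over the 2 remaining unopened curtains.
P(win by switching) = (6/7) · (1/2) = 3/7 ≈ 0.4286.

0.4286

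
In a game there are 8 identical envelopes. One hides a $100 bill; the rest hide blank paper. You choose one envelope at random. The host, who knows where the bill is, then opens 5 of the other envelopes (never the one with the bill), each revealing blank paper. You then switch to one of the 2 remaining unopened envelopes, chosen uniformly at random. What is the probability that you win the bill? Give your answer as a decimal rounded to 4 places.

Your original envelope holds the bill with probability 1/8, so the other 7 collectively hold it with probability 7/8.
The host can always find 5 empty envelopes to open, so the reveals don't change that 7/8; it is now spread over the 2 remaining unopened envelopes.
P(win by switching) = (7/8) · (1/2) = 7/16 ≈ 0.4375.

0.4375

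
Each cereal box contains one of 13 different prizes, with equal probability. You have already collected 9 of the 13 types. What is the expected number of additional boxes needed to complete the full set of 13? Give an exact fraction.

325/12

Starting from 9 distinct types, each trial gives a new one with probability (13−i)/13 when i types are held, so the wait for the next new type is 13/(13−i).
E = 13/4 + 13/3 + 13/2 + 13/1 = 325/12.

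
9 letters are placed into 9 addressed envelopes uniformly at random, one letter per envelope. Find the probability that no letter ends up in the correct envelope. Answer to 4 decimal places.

0.3679

This is the derangement probability: permutations of 9 with no fixed point.
D(9) = 9! · (1 − 1/1! + 1/2! − ··· + (−1)^9/9!) = 133496.
P = 133496/362880 = 16687/45360 ≈ 0.3679.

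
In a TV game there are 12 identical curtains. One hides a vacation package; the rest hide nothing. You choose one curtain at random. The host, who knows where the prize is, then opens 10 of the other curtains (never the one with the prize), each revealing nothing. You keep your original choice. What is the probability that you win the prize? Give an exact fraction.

1/12

The host can always open 10 empty curtains regardless of your choice, so the reveals give no information about your original curtain.
P(win by staying) = 1/12.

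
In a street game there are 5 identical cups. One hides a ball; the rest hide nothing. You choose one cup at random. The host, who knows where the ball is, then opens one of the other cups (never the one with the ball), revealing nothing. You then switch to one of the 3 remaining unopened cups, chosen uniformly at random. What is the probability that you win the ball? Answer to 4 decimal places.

0.2667

Your original cup holds the ball with probability 1/5, so the other 4 collectively hold it with probability 4/5.
The host can always find an empty cup to open, so this doesn't change that 4/5; it is now spread over the 3 remaining unopened cups.
P(win by switching) = (4/5) · (1/3) = 4/15 ≈ 0.2667.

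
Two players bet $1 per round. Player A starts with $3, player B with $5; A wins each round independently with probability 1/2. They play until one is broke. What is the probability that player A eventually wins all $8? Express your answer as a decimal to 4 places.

With a fair step, P(i) = ½P(i−1) + ½P(i+1) with P(0)=0, P(8)=1 has the linear solution P(i) = i/8.
P(3) = 3/8 ≈ 0.3750.

0.3750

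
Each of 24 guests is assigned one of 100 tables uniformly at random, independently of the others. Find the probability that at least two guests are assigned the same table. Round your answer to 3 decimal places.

It's easier to compute the probability that all 24 are distinct.
P(all distinct) = 100/100 · 99/100 · ··· · 77/100 ≈ 0.049.
So the probability of at least one match is 1 − 0.049 = 0.951.

0.951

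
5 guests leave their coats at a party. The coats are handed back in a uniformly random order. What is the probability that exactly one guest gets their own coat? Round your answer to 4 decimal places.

0.3750

Choose which one is fixed: C(5,1) = 5 ways.
The remaining 4 must have no fixed point: D(4) = 9.
P = 5·9/120 = 3/8 ≈ 0.3750.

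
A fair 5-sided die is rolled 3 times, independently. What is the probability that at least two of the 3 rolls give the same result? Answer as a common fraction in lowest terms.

13/25

P(all 3 different) = 5/5 · 4/5 · ··· · 3/5 = 12/25.
P(at least two equal) = 1 − 12/25 = 13/25.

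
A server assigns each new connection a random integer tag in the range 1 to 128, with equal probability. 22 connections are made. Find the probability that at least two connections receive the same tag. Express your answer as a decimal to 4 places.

0.8527

It's easier to compute the probability that all 22 are distinct.
P(all distinct) = 128/128 · 127/128 · ··· · 107/128 ≈ 0.1473.
So the probability of at least one match is 1 − 0.1473 = 0.8527.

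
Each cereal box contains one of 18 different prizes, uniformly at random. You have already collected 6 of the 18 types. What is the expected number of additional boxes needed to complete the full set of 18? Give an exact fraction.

86021/1540

Starting from 6 distinct types, each trial gives a new one with probability (18−i)/18 when i types are held, so the wait for the next new type is 18/(18−i).
E = 18/12 + 18/11 + 18/10 + 18/9 + 18/8 + 18/7 + 18/6 + 18/5 + 18/4 + 18/3 + 18/2 + 18/1 = 86021/1540.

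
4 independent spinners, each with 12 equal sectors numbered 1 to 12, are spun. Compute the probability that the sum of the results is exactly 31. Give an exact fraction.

229/5184

There are 12^4 = 20736 equally likely outcomes.
The number of ordered 4-tuples from {1,…,12} summing to 31 is 916.
P(sum = 31) = 916/20736 = 229/5184.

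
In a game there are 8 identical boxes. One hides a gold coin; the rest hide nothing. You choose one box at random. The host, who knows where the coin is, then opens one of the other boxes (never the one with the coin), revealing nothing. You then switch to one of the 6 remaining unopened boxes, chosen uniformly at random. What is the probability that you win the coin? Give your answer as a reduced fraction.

Your original box holds the coin with probability 1/8, so the other 7 collectively hold it with probability 7/8.
The host can always find an empty box to open, so this doesn't change that 7/8; it is now spread over the 6 remaining unopened boxes.
P(win by switching) = (7/8) · (1/6) = 7/48.

7/48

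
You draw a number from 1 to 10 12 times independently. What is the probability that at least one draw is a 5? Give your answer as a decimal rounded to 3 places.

0.718

P(no draw is a 5) = (9/10)^12 ≈ 0.282.
P(at least one) = 1 − 0.282 = 0.718.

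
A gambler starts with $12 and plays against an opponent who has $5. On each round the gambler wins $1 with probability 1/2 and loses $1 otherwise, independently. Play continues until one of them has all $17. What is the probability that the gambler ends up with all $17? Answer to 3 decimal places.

With a fair step, P(i) = ½P(i−1) + ½P(i+1) with P(0)=0, P(17)=1 has the linear solution P(i) = i/17.
P(12) = 12/17 ≈ 0.706.

0.706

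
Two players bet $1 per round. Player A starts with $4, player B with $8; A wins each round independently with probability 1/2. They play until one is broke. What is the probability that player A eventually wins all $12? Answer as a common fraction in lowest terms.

1/3

With a fair step, P(i) = ½P(i−1) + ½P(i+1) with P(0)=0, P(12)=1 has the linear solution P(i) = i/12.
P(4) = 4/12 = 1/3.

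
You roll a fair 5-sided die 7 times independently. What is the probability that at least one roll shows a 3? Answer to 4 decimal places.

P(no roll shows a 3) = (4/5)^7 ≈ 0.2097.
P(at least one) = 1 − 0.2097 = 0.7903.

0.7903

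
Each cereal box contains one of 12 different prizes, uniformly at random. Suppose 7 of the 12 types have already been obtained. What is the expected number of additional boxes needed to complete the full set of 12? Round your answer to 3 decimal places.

27.400

Starting from 7 distinct types, each trial gives a new one with probability (12−i)/12 when i types are held, so the wait for the next new type is 12/(12−i).
E = 12/5 + 12/4 + 12/3 + 12/2 + 12/1 = 137/5 ≈ 27.400.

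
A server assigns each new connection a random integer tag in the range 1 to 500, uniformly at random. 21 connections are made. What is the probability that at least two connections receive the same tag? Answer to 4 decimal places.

It's easier to compute the probability that all 21 are distinct.
P(all distinct) = 500/500 · 499/500 · ··· · 480/500 ≈ 0.6532.
So the probability of at least one match is 1 − 0.6532 = 0.3468.

0.3468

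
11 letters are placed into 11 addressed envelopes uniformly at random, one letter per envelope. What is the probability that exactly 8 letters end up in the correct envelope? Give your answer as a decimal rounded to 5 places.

0.00001

Choose which 8 of the 11 are fixed: C(11,8) = 165 ways.
The remaining 3 must have no fixed point: D(3) = 2.
P = 165·2/39916800 = 1/120960 ≈ 0.00001.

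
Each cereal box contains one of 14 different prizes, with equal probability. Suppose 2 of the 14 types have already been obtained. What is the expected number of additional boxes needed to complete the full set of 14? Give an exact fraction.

Starting from 2 distinct types, each trial gives a new one with probability (14−i)/14 when i types are held, so the wait for the next new type is 14/(14−i).
E = 14/12 + 14/11 + 14/10 + 14/9 + 14/8 + 14/7 + 14/6 + 14/5 + 14/4 + 14/3 + 14/2 + 14/1 = 86021/1980.

86021/1980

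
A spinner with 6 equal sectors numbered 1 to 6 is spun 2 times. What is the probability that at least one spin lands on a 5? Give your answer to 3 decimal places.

0.306

P(no spin lands on a 5) = (5/6)^2 ≈ 0.694.
P(at least one) = 1 − 0.694 = 0.306.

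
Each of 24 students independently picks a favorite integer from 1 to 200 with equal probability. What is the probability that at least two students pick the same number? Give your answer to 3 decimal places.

It's easier to compute the probability that all 24 are distinct.
P(all distinct) = 200/200 · 199/200 · ··· · 177/200 ≈ 0.238.
So the probability of at least one match is 1 − 0.238 = 0.762.

0.762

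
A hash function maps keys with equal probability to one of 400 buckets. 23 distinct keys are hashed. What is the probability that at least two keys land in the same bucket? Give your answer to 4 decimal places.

0.4752

It's easier to compute the probability that all 23 are distinct.
P(all distinct) = 400/400 · 399/400 · ··· · 378/400 ≈ 0.5248.
So the probability of at least one match is 1 − 0.5248 = 0.4752.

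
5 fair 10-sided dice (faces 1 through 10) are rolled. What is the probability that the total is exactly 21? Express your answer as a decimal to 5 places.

0.03795

There are 10^5 = 100000 equally likely outcomes.
The number of ordered 5-tuples from {1,…,10} summing to 21 is 3795.
P(sum = 21) = 3795/100000 = 759/20000 ≈ 0.03795.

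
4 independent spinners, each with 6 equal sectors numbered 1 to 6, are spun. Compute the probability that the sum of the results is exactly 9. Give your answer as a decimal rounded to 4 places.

There are 6^4 = 1296 equally likely outcomes.
The number of ordered 4-tuples from {1,…,6} summing to 9 is 56.
P(sum = 9) = 56/1296 = 7/162 ≈ 0.0432.

0.0432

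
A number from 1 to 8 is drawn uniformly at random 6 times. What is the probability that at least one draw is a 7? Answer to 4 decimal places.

0.5512

P(no draw is a 7) = (7/8)^6 ≈ 0.4488.
P(at least one) = 1 − 0.4488 = 0.5512.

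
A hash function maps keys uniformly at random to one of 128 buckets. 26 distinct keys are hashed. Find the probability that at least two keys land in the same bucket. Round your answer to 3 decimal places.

0.935

It's easier to compute the probability that all 26 are distinct.
P(all distinct) = 128/128 · 127/128 · ··· · 103/128 ≈ 0.065.
So the probability of at least one match is 1 − 0.065 = 0.935.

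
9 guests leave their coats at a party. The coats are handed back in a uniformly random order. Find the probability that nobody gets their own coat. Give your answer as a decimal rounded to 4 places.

This is the derangement probability: permutations of 9 with no fixed point.
D(9) = 9! · (1 − 1/1! + 1/2! − ··· + (−1)^9/9!) = 133496.
P = 133496/362880 = 16687/45360 ≈ 0.3679.

0.3679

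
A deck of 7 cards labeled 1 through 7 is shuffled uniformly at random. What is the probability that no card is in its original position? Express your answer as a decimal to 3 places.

This is the derangement probability: permutations of 7 with no fixed point.
D(7) = 7! · (1 − 1/1! + 1/2! − ··· + (−1)^7/7!) = 1854.
P = 1854/5040 = 103/280 ≈ 0.368.

0.368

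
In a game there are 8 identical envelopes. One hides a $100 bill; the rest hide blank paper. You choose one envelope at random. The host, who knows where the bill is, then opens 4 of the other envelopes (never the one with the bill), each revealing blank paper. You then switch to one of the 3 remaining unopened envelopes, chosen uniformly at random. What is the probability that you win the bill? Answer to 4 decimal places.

Your original envelope holds the bill with probability 1/8, so the other 7 collectively hold it with probability 7/8.
The host can always find 4 empty envelopes to open, so the reveals don't change that 7/8; it is now spread over the 3 remaining unopened envelopes.
P(win by switching) = (7/8) · (1/3) = 7/24 ≈ 0.2917.

0.2917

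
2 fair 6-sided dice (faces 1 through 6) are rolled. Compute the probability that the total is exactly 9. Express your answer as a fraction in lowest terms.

There are 6^2 = 36 equally likely outcomes.
The number of ordered 2-tuples from {1,…,6} summing to 9 is 4.
P(sum = 9) = 4/36 = 1/9.

1/9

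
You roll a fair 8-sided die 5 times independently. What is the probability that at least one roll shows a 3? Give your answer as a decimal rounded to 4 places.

0.4871

P(no roll shows a 3) = (7/8)^5 ≈ 0.5129.
P(at least one) = 1 − 0.5129 = 0.4871.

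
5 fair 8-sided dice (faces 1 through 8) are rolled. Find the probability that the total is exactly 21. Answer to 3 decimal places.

0.073

There are 8^5 = 32768 equally likely outcomes.
The number of ordered 5-tuples from {1,…,8} summing to 21 is 2380.
P(sum = 21) = 2380/32768 = 595/8192 ≈ 0.073.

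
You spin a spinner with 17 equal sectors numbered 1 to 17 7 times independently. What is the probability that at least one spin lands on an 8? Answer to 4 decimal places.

P(no spin lands on an 8) = (16/17)^7 ≈ 0.6542.
P(at least one) = 1 − 0.6542 = 0.3458.

0.3458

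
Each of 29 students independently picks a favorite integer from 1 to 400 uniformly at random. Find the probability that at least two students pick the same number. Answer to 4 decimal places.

It's easier to compute the probability that all 29 are distinct.
P(all distinct) = 400/400 · 399/400 · ··· · 372/400 ≈ 0.3535.
So the probability of at least one match is 1 − 0.3535 = 0.6465.

0.6465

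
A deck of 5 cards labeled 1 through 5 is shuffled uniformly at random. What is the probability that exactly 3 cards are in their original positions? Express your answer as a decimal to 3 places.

0.083

Choose which 3 of the 5 are fixed: C(5,3) = 10 ways.
The remaining 2 must have no fixed point: D(2) = 1.
P = 10·1/120 = 1/12 ≈ 0.083.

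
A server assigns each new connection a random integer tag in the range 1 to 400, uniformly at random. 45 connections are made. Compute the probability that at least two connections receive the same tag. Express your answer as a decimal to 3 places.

It's easier to compute the probability that all 45 are distinct.
P(all distinct) = 400/400 · 399/400 · ··· · 356/400 ≈ 0.076.
So the probability of at least one match is 1 − 0.076 = 0.924.

0.924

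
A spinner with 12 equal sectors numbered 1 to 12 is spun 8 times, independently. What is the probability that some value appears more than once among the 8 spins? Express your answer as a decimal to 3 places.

P(all 8 different) = 12/12 · 11/12 · ··· · 5/12 ≈ 0.046.
P(at least two equal) = 1 − 0.046 = 0.954.

0.954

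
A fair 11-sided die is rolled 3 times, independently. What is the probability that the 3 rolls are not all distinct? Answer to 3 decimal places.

0.256

P(all 3 different) = 11/11 · 10/11 · ··· · 9/11 ≈ 0.744.
P(at least two equal) = 1 − 0.744 = 0.256.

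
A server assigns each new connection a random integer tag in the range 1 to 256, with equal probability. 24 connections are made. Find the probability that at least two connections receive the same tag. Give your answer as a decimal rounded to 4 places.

It's easier to compute the probability that all 24 are distinct.
P(all distinct) = 256/256 · 255/256 · ··· · 233/256 ≈ 0.3287.
So the probability of at least one match is 1 − 0.3287 = 0.6713.

0.6713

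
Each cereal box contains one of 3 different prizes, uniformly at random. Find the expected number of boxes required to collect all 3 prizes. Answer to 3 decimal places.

After i distinct types are collected, each trial gives a new one with probability (3−i)/3, so the expected wait for the next new type is 3/(3−i).
E = 3/3 + 3/2 + 3/1 = 11/2 ≈ 5.500.

5.500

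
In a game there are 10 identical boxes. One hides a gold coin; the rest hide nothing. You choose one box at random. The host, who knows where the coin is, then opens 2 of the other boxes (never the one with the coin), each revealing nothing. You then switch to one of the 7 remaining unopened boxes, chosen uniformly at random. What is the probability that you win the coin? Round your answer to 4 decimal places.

0.1286

Your original box holds the coin with probability 1/10, so the other 9 collectively hold it with probability 9/10.
The host can always find 2 empty boxes to open, so the reveals don't change that 9/10; it is now spread over the 7 remaining unopened boxes.
P(win by switching) = (9/10) · (1/7) = 9/70 ≈ 0.1286.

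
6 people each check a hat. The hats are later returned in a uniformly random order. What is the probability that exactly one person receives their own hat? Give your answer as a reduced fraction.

11/30

Choose which one is fixed: C(6,1) = 6 ways.
The remaining 5 must have no fixed point: D(5) = 44.
P = 6·44/720 = 11/30.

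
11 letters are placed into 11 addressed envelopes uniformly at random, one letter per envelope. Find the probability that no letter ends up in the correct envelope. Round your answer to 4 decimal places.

0.3679

This is the derangement probability: permutations of 11 with no fixed point.
D(11) = 11! · (1 − 1/1! + 1/2! − ··· + (−1)^11/11!) = 14684570.
P = 14684570/39916800 = 1468457/3991680 ≈ 0.3679.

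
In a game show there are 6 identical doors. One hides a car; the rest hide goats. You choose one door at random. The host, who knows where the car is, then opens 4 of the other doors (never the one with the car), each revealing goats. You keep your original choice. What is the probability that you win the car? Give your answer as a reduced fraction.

The host can always open 4 empty doors regardless of your choice, so the reveals give no information about your original door.
P(win by staying) = 1/6.

1/6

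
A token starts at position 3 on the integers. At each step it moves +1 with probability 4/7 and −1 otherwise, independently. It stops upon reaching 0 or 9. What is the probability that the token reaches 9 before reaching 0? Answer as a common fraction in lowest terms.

4096/6553

Let r = q/p = (3/7)/(4/7) = 3/4. The recurrence P(i) = p·P(i+1) + q·P(i−1) with P(0)=0, P(9)=1 gives P(i) = (1 − r^i)/(1 − r^9).
P(3) = (1 − (3/4)^3) / (1 − (3/4)^9) = 4096/6553.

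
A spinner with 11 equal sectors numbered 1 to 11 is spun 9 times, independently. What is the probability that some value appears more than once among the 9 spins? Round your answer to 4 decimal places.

P(all 9 different) = 11/11 · 10/11 · ··· · 3/11 ≈ 0.0085.
P(at least two equal) = 1 − 0.0085 = 0.9915.

0.9915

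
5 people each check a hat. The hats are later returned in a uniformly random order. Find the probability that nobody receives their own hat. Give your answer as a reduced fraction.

11/30

This is the derangement probability: permutations of 5 with no fixed point.
D(5) = 5! · (1 − 1/1! + 1/2! − ··· + (−1)^5/5!) = 44.
P = 44/120 = 11/30.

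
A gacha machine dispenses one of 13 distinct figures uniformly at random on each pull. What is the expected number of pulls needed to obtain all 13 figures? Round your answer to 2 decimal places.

After i distinct types are collected, each trial gives a new one with probability (13−i)/13, so the expected wait for the next new type is 13/(13−i).
E = 13/13 + 13/12 + 13/11 + 13/10 + 13/9 + 13/8 + 13/7 + 13/6 + 13/5 + 13/4 + 13/3 + 13/2 + 13/1 = 1145993/27720 ≈ 41.34.

41.34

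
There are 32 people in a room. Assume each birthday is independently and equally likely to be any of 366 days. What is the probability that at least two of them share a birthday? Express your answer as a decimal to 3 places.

0.752

It's easier to compute the probability that all 32 are distinct.
P(all distinct) = 366/366 · 365/366 · ··· · 335/366 ≈ 0.248.
So the probability of at least one match is 1 − 0.248 = 0.752.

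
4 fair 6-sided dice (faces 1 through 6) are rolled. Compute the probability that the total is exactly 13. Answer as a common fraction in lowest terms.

There are 6^4 = 1296 equally likely outcomes.
The number of ordered 4-tuples from {1,…,6} summing to 13 is 140.
P(sum = 13) = 140/1296 = 35/324.

35/324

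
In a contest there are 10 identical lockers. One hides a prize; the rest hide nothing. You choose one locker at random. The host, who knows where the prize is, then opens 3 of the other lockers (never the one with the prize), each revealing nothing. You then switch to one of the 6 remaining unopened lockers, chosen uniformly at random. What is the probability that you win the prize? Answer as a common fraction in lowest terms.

Your original locker holds the prize with probability 1/10, so the other 9 collectively hold it with probability 9/10.
The host can always find 3 empty lockers to open, so the reveals don't change that 9/10; it is now spread over the 6 remaining unopened lockers.
P(win by switching) = (9/10) · (1/6) = 3/20.

3/20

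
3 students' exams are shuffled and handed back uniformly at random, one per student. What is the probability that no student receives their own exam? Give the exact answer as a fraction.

This is the derangement probability: permutations of 3 with no fixed point.
D(3) = 3! · (1 − 1/1! + 1/2! − ··· + (−1)^3/3!) = 2.
P = 2/6 = 1/3.

1/3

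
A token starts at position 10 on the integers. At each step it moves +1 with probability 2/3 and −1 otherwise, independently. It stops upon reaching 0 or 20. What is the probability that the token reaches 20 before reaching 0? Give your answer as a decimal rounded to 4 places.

0.9990

Let r = q/p = (1/3)/(2/3) = 1/2. The recurrence P(i) = p·P(i+1) + q·P(i−1) with P(0)=0, P(20)=1 gives P(i) = (1 − r^i)/(1 − r^20).
P(10) = (1 − (1/2)^10) / (1 − (1/2)^20) = 1024/1025 ≈ 0.9990.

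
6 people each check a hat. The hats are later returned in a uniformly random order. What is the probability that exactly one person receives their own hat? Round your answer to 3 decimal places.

0.367

Choose which one is fixed: C(6,1) = 6 ways.
The remaining 5 must have no fixed point: D(5) = 44.
P = 6·44/720 = 11/30 ≈ 0.367.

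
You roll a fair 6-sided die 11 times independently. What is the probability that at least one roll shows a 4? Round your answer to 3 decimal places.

P(no roll shows a 4) = (5/6)^11 ≈ 0.135.
P(at least one) = 1 − 0.135 = 0.865.

0.865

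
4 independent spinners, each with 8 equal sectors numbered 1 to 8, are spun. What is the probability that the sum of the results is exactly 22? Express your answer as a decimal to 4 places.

There are 8^4 = 4096 equally likely outcomes.
The number of ordered 4-tuples from {1,…,8} summing to 22 is 246.
P(sum = 22) = 246/4096 = 123/2048 ≈ 0.0601.

0.0601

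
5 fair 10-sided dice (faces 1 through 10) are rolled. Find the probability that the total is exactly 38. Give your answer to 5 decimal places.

0.01745

There are 10^5 = 100000 equally likely outcomes.
The number of ordered 5-tuples from {1,…,10} summing to 38 is 1745.
P(sum = 38) = 1745/100000 = 349/20000 ≈ 0.01745.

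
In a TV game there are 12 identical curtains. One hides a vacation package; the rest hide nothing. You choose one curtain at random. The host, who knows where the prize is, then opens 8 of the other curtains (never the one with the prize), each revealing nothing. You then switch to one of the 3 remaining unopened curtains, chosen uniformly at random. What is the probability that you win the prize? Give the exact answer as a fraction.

Your original curtain holds the prize with probability 1/12, so the other 11 collectively hold it with probability 11/12.
The host can always find 8 empty curtains to open, so the reveals don't change that 11/12; it is now spread over the 3 remaining unopened curtains.
P(win by switching) = (11/12) · (1/3) = 11/36.

11/36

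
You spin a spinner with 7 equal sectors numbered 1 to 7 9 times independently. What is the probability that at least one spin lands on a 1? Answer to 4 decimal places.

0.7503

P(no spin lands on a 1) = (6/7)^9 ≈ 0.2497.
P(at least one) = 1 − 0.2497 = 0.7503.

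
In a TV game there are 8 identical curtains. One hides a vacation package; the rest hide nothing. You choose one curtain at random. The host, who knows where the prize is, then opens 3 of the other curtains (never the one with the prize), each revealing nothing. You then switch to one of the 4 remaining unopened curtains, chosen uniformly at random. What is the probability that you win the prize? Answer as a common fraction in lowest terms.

Your original curtain holds the prize with probability 1/8, so the other 7 collectively hold it with probability 7/8.
The host can always find 3 empty curtains to open, so the reveals don't change that 7/8; it is now spread over the 4 remaining unopened curtains.
P(win by switching) = (7/8) · (1/4) = 7/32.

7/32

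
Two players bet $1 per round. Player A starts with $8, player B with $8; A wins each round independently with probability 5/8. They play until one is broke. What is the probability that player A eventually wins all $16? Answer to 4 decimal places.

0.9835

Let r = q/p = (3/8)/(5/8) = 3/5. The recurrence P(i) = p·P(i+1) + q·P(i−1) with P(0)=0, P(16)=1 gives P(i) = (1 − r^i)/(1 − r^16).
P(8) = (1 − (3/5)^8) / (1 − (3/5)^16) = 390625/397186 ≈ 0.9835.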